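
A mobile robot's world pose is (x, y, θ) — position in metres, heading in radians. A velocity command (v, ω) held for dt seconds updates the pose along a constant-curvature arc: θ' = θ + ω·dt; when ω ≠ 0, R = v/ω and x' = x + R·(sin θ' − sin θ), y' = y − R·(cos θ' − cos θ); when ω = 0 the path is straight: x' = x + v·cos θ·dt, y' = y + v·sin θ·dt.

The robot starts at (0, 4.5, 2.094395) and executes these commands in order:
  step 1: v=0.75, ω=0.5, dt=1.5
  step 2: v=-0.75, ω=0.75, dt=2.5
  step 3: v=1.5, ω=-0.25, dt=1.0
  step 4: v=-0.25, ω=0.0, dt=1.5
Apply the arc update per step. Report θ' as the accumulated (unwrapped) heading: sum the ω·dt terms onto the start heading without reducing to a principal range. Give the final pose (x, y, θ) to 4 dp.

step 1: θ'=2.8444 (R=1.5000) → pose (-0.8598, 5.1842, 2.8444)
step 2: θ'=4.7194 (R=-1.0000) → pose (0.4330, 6.1474, 4.7194)
step 3: θ'=4.4694 (R=-6.0000) → pose (0.2569, 4.6617, 4.4694)
step 4: θ'=4.4694 (straight) → pose (0.3471, 5.0257, 4.4694)

(0.3471, 5.0257, 4.4694)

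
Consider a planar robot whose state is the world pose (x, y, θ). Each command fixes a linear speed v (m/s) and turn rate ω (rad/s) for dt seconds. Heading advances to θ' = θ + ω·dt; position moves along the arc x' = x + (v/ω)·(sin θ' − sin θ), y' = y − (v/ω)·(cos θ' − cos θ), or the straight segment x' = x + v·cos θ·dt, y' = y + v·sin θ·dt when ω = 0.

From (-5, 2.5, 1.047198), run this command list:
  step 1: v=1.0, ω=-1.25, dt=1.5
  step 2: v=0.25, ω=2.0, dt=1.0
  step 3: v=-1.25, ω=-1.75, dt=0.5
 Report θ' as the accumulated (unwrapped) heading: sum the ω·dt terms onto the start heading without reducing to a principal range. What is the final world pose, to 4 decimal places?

(-3.9599, 2.2715, 0.2972)

step 1: θ'=-0.8278 (R=-0.8000) → pose (-3.7180, 2.6412, -0.8278)
step 2: θ'=1.1722 (R=0.1250) → pose (-3.5108, 2.6772, 1.1722)
step 3: θ'=0.2972 (R=0.7143) → pose (-3.9599, 2.2715, 0.2972)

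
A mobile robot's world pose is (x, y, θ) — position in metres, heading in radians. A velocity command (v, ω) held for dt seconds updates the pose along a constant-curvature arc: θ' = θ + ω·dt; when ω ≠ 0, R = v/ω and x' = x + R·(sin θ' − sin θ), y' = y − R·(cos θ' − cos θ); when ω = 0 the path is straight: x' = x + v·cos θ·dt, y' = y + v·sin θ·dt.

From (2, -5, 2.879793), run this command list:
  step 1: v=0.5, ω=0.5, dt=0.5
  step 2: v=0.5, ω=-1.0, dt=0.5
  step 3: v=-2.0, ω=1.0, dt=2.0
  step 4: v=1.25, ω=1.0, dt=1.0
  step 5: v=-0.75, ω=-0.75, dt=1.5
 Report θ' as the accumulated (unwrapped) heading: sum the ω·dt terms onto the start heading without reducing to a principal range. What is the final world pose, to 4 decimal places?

step 1: θ'=3.1298 (R=1.0000) → pose (1.7530, -4.9660, 3.1298)
step 2: θ'=2.6298 (R=-0.5000) → pose (1.5140, -4.9020, 2.6298)
step 3: θ'=4.6298 (R=-2.0000) → pose (4.4867, -3.3232, 4.6298)
step 4: θ'=5.6298 (R=1.2500) → pose (4.9726, -4.4189, 5.6298)
step 5: θ'=4.5048 (R=1.0000) → pose (4.6019, -3.4188, 4.5048)

(4.6019, -3.4188, 4.5048)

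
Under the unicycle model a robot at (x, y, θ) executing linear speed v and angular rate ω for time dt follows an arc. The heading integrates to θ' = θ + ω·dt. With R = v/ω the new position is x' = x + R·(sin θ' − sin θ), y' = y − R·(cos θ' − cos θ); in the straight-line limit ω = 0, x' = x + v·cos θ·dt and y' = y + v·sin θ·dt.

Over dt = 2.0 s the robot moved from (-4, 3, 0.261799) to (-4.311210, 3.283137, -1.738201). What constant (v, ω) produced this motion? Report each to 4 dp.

v = -0.2500, ω = -1.0000

Δθ = -1.738201 − 0.261799 = -2.000000
ω = Δθ/dt = -2.000000/2.0 = -1.0000
R = Δx/(sin θ' − sin θ) = 0.2500
v = R·ω = 0.2500·-1.0000 = -0.2500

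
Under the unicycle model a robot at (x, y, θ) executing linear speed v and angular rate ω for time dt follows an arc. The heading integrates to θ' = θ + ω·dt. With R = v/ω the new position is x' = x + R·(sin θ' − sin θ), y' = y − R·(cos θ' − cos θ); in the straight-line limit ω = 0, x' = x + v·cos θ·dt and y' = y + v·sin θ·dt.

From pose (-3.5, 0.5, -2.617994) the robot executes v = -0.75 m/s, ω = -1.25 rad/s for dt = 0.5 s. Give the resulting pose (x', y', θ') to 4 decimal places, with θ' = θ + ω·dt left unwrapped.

θ' = -2.6180 + -1.25·0.5 = -3.2430
R = v/ω = -0.75/-1.25 = 0.6000
x' = -3.5 + 0.6000·(sin -3.2430 − sin -2.6180) = -3.1393
y' = 0.5 − 0.6000·(cos -3.2430 − cos -2.6180) = 0.5773

(-3.1393, 0.5773, -3.2430)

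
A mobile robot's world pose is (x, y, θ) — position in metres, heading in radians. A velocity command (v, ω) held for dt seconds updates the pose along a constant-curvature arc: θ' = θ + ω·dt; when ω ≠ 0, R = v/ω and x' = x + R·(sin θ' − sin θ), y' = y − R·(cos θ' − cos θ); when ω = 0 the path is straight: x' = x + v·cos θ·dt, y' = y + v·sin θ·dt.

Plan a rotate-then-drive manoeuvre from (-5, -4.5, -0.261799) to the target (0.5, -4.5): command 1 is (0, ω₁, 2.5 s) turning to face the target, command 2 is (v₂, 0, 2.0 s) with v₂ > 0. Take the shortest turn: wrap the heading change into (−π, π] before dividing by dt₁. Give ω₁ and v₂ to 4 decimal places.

ω₁ = 0.1047, v₂ = 2.7500

heading to target = atan2(-4.5−-4.5, 0.5−-5) = 0.0000
Δθ = wrap(0.0000 − -0.2618) = 0.2618; ω₁ = Δθ/dt₁ = 0.1047
distance = √((0.5−-5)² + (-4.5−-4.5)²) = 5.5000; v₂ = distance/dt₂ = 2.7500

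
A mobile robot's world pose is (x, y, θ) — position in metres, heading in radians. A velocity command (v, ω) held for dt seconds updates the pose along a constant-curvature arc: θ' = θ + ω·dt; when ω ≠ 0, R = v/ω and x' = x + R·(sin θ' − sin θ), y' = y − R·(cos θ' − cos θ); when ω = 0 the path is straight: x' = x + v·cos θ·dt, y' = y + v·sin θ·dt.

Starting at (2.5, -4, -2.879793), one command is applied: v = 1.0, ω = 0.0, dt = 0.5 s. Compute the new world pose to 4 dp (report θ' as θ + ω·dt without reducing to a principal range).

(2.0170, -4.1294, -2.8798)

θ' = -2.8798 + 0.0·0.5 = -2.8798
ω = 0 → straight: x' = 2.5 + 1.0·cos(-2.8798)·0.5 = 2.0170
y' = -4 + 1.0·sin(-2.8798)·0.5 = -4.1294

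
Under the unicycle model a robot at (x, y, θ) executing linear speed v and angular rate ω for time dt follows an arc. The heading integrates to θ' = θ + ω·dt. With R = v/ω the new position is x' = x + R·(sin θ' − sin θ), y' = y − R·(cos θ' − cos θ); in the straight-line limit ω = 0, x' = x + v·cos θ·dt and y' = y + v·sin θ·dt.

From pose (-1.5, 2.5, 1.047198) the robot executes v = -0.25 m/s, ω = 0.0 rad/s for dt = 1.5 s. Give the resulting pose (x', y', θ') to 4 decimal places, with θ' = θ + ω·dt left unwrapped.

(-1.6875, 2.1752, 1.0472)

θ' = 1.0472 + 0.0·1.5 = 1.0472
ω = 0 → straight: x' = -1.5 + -0.25·cos(1.0472)·1.5 = -1.6875
y' = 2.5 + -0.25·sin(1.0472)·1.5 = 2.1752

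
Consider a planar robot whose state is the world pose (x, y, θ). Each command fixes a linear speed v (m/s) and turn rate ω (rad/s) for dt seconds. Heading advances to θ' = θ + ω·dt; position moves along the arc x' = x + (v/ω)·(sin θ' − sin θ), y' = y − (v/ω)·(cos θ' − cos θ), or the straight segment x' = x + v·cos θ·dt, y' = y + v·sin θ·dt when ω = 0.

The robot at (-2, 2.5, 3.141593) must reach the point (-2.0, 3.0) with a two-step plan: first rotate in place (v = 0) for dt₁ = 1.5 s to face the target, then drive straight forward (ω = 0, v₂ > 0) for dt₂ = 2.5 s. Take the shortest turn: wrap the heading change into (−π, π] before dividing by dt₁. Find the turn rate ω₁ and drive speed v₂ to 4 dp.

ω₁ = -1.0472, v₂ = 0.2000

heading to target = atan2(3−2.5, -2−-2) = 1.5708
Δθ = wrap(1.5708 − 3.1416) = -1.5708; ω₁ = Δθ/dt₁ = -1.0472
distance = √((-2−-2)² + (3−2.5)²) = 0.5000; v₂ = distance/dt₂ = 0.2000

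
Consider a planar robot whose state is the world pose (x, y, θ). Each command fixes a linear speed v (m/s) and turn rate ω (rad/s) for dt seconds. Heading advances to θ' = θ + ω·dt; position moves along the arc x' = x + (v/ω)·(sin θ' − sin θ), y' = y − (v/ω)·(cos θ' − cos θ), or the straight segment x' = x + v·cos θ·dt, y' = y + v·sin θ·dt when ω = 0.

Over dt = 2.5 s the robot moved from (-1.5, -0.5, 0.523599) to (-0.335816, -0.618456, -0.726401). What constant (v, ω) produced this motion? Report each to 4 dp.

v = 0.5000, ω = -0.5000

Δθ = -0.726401 − 0.523599 = -1.250000
ω = Δθ/dt = -1.250000/2.5 = -0.5000
R = Δx/(sin θ' − sin θ) = -1.0000
v = R·ω = -1.0000·-0.5000 = 0.5000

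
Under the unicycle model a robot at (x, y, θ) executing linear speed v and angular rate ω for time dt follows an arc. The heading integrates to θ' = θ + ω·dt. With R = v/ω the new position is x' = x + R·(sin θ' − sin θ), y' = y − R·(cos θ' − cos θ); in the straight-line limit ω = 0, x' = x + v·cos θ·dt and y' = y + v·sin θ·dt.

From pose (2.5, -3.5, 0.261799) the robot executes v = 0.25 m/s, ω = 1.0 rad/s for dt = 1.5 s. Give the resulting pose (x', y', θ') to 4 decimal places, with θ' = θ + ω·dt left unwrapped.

(2.6807, -3.2111, 1.7618)

θ' = 0.2618 + 1.0·1.5 = 1.7618
R = v/ω = 0.25/1.0 = 0.2500
x' = 2.5 + 0.2500·(sin 1.7618 − sin 0.2618) = 2.6807
y' = -3.5 − 0.2500·(cos 1.7618 − cos 0.2618) = -3.2111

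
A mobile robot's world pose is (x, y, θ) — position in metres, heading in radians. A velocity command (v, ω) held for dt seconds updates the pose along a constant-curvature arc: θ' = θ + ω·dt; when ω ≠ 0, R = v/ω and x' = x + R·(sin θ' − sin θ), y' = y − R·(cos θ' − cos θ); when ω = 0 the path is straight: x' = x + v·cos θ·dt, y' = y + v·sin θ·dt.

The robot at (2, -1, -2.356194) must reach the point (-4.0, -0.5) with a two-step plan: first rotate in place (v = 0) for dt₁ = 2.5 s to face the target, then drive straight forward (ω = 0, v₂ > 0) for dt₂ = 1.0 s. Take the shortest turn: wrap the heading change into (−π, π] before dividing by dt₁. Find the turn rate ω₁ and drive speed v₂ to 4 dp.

ω₁ = -0.3474, v₂ = 6.0208

heading to target = atan2(-0.5−-1, -4−2) = 3.0585
Δθ = wrap(3.0585 − -2.3562) = -0.8685; ω₁ = Δθ/dt₁ = -0.3474
distance = √((-4−2)² + (-0.5−-1)²) = 6.0208; v₂ = distance/dt₂ = 6.0208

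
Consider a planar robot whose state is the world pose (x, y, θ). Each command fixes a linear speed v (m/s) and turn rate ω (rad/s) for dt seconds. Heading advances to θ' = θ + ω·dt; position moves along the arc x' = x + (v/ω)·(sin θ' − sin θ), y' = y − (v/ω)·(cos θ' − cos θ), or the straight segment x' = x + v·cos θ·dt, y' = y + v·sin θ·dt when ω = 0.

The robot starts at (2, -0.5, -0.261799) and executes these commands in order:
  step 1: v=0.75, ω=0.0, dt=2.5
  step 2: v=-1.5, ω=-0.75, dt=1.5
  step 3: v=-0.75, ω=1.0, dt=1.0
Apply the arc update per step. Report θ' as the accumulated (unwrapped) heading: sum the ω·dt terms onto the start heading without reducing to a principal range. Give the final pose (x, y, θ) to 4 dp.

(1.9081, 1.1380, -0.3868)

step 1: θ'=-0.2618 (straight) → pose (3.8111, -0.9853, -0.2618)
step 2: θ'=-1.3868 (R=2.0000) → pose (2.3625, 0.5806, -1.3868)
step 3: θ'=-0.3868 (R=-0.7500) → pose (1.9081, 1.1380, -0.3868)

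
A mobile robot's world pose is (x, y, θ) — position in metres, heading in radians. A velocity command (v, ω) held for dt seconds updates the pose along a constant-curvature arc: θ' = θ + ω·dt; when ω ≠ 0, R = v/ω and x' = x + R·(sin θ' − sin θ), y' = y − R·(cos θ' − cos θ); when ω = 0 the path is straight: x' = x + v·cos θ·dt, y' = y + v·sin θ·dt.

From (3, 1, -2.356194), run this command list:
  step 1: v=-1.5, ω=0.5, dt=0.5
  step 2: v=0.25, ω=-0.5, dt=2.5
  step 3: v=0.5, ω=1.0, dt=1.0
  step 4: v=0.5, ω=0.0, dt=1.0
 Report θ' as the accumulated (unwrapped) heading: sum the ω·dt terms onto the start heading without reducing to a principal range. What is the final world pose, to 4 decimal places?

step 1: θ'=-2.1062 (R=-3.0000) → pose (3.4589, 1.5908, -2.1062)
step 2: θ'=-3.3562 (R=-0.5000) → pose (2.9224, 1.3573, -3.3562)
step 3: θ'=-2.3562 (R=0.5000) → pose (2.4623, 1.2224, -2.3562)
step 4: θ'=-2.3562 (straight) → pose (2.1088, 0.8688, -2.3562)

(2.1088, 0.8688, -2.3562)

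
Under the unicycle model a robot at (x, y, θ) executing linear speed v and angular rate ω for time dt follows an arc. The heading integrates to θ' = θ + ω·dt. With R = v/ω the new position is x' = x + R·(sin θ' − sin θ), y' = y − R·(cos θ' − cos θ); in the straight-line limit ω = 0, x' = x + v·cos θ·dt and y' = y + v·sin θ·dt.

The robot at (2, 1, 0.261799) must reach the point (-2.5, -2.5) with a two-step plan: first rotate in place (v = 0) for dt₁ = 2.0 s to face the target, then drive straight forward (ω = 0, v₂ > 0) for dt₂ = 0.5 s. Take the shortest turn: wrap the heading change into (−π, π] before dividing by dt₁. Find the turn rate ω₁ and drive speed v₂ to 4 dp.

heading to target = atan2(-2.5−1, -2.5−2) = -2.4805
Δθ = wrap(-2.4805 − 0.2618) = -2.7423; ω₁ = Δθ/dt₁ = -1.3712
distance = √((-2.5−2)² + (-2.5−1)²) = 5.7009; v₂ = distance/dt₂ = 11.4018

ω₁ = -1.3712, v₂ = 11.4018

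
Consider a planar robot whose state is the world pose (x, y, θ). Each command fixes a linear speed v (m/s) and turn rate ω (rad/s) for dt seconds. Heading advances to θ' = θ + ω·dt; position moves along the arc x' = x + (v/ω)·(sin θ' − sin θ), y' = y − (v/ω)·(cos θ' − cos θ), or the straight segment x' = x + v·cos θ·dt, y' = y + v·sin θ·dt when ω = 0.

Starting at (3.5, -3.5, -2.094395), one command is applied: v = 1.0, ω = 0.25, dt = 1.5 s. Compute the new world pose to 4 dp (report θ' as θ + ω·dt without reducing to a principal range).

(3.0082, -4.9078, -1.7194)

θ' = -2.0944 + 0.25·1.5 = -1.7194
R = v/ω = 1.0/0.25 = 4.0000
x' = 3.5 + 4.0000·(sin -1.7194 − sin -2.0944) = 3.0082
y' = -3.5 − 4.0000·(cos -1.7194 − cos -2.0944) = -4.9078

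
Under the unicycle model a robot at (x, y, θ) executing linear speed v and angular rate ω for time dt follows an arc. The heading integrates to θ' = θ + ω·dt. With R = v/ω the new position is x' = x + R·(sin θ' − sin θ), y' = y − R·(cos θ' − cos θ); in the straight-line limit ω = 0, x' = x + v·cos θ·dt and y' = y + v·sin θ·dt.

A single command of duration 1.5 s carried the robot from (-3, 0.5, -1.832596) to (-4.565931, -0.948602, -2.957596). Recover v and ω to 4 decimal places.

v = 1.5000, ω = -0.7500

Δθ = -2.957596 − -1.832596 = -1.125000
ω = Δθ/dt = -1.125000/1.5 = -0.7500
R = Δx/(sin θ' − sin θ) = -2.0000
v = R·ω = -2.0000·-0.7500 = 1.5000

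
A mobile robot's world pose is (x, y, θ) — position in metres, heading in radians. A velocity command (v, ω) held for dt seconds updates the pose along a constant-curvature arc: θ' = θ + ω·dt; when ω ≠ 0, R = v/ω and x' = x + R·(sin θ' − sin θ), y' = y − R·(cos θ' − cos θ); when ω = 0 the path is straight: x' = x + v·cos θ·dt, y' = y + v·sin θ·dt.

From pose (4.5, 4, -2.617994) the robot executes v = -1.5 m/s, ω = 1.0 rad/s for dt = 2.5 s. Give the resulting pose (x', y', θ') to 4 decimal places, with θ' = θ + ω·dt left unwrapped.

θ' = -2.6180 + 1.0·2.5 = -0.1180
R = v/ω = -1.5/1.0 = -1.5000
x' = 4.5 + -1.5000·(sin -0.1180 − sin -2.6180) = 3.9266
y' = 4 − -1.5000·(cos -0.1180 − cos -2.6180) = 6.7886

(3.9266, 6.7886, -0.1180)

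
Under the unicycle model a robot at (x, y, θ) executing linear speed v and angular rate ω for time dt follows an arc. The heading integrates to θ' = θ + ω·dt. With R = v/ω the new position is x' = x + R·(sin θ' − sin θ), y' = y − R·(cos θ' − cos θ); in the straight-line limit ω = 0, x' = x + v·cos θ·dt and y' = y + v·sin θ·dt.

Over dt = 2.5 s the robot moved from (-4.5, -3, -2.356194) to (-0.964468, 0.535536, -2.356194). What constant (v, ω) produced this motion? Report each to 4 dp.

Δθ = -2.356194 − -2.356194 = 0.000000
ω = Δθ/dt = 0.000000/2.5 = 0.0000
ω = 0 → v = (Δx·cos θ + Δy·sin θ)/dt = -2.0000

v = -2.0000, ω = 0.0000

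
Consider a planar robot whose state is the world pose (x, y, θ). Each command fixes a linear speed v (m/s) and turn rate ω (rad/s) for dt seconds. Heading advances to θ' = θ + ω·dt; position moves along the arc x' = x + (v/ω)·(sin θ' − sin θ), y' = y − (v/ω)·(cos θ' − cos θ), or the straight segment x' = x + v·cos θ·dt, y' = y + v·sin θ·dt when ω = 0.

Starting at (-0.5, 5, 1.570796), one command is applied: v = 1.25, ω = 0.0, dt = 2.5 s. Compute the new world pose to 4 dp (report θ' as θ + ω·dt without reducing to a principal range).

θ' = 1.5708 + 0.0·2.5 = 1.5708
ω = 0 → straight: x' = -0.5 + 1.25·cos(1.5708)·2.5 = -0.5000
y' = 5 + 1.25·sin(1.5708)·2.5 = 8.1250

(-0.5000, 8.1250, 1.5708)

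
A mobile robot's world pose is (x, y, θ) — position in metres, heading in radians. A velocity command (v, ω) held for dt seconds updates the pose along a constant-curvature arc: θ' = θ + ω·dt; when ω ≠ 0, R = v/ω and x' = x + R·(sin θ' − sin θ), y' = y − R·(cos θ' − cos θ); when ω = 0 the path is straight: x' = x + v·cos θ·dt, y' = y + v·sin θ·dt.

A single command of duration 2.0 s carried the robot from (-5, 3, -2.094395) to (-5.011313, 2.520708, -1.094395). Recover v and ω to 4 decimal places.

Δθ = -1.094395 − -2.094395 = 1.000000
ω = Δθ/dt = 1.000000/2.0 = 0.5000
R = −Δy/(cos θ' − cos θ) = 0.5000
v = R·ω = 0.5000·0.5000 = 0.2500

v = 0.2500, ω = 0.5000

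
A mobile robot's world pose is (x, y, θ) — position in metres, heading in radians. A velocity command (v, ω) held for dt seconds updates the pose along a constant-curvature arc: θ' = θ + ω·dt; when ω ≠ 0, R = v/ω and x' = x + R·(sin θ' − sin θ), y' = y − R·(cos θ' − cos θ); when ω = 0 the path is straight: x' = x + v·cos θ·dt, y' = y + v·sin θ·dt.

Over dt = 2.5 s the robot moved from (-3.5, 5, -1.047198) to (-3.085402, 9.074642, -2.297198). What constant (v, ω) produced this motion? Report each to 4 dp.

Δθ = -2.297198 − -1.047198 = -1.250000
ω = Δθ/dt = -1.250000/2.5 = -0.5000
R = −Δy/(cos θ' − cos θ) = 3.5000
v = R·ω = 3.5000·-0.5000 = -1.7500

v = -1.7500, ω = -0.5000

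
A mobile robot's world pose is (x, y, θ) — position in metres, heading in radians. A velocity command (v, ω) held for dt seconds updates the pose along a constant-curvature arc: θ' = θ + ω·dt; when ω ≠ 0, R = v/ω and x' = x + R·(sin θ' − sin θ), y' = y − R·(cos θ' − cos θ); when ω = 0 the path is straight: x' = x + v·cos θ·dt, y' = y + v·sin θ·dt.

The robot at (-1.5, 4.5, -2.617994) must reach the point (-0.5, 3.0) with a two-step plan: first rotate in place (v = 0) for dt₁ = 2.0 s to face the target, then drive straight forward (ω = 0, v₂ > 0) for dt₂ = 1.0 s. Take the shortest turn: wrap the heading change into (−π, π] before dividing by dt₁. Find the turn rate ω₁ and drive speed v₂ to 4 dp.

ω₁ = 0.8176, v₂ = 1.8028

heading to target = atan2(3−4.5, -0.5−-1.5) = -0.9828
Δθ = wrap(-0.9828 − -2.6180) = 1.6352; ω₁ = Δθ/dt₁ = 0.8176
distance = √((-0.5−-1.5)² + (3−4.5)²) = 1.8028; v₂ = distance/dt₂ = 1.8028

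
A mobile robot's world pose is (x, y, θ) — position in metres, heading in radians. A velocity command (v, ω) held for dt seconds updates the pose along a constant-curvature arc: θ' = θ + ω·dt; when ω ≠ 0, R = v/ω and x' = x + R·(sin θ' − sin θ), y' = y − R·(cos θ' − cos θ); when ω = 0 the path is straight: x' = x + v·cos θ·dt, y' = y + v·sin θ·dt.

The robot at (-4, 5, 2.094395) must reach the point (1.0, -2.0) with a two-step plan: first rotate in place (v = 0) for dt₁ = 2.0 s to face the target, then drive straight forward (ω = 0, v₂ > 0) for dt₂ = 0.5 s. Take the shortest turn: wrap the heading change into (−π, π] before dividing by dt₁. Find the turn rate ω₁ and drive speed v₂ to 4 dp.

ω₁ = -1.5225, v₂ = 17.2047

heading to target = atan2(-2−5, 1−-4) = -0.9505
Δθ = wrap(-0.9505 − 2.0944) = -3.0449; ω₁ = Δθ/dt₁ = -1.5225
distance = √((1−-4)² + (-2−5)²) = 8.6023; v₂ = distance/dt₂ = 17.2047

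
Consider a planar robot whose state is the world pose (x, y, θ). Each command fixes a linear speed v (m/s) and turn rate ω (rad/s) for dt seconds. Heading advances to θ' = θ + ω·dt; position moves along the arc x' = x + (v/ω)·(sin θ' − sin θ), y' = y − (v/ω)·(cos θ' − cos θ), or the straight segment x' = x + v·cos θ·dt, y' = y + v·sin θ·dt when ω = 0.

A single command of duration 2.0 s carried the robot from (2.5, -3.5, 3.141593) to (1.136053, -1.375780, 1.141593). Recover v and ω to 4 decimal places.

Δθ = 1.141593 − 3.141593 = -2.000000
ω = Δθ/dt = -2.000000/2.0 = -1.0000
R = −Δy/(cos θ' − cos θ) = -1.5000
v = R·ω = -1.5000·-1.0000 = 1.5000

v = 1.5000, ω = -1.0000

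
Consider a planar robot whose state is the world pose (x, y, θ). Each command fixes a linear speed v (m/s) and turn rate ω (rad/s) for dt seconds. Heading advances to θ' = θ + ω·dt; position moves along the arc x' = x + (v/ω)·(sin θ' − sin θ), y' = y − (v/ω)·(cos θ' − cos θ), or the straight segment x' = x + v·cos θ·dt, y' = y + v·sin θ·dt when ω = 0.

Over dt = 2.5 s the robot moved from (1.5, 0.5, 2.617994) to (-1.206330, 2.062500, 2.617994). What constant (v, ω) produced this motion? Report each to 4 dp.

v = 1.2500, ω = 0.0000

Δθ = 2.617994 − 2.617994 = 0.000000
ω = Δθ/dt = 0.000000/2.5 = 0.0000
ω = 0 → v = (Δx·cos θ + Δy·sin θ)/dt = 1.2500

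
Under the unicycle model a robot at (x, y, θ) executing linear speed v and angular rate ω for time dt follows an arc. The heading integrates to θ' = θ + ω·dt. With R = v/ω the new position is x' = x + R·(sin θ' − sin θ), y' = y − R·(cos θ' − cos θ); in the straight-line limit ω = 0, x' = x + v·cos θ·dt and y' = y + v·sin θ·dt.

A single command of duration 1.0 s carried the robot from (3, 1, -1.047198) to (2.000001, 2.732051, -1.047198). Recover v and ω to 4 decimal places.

v = -2.0000, ω = 0.0000

Δθ = -1.047198 − -1.047198 = 0.000000
ω = Δθ/dt = 0.000000/1.0 = 0.0000
ω = 0 → v = (Δx·cos θ + Δy·sin θ)/dt = -2.0000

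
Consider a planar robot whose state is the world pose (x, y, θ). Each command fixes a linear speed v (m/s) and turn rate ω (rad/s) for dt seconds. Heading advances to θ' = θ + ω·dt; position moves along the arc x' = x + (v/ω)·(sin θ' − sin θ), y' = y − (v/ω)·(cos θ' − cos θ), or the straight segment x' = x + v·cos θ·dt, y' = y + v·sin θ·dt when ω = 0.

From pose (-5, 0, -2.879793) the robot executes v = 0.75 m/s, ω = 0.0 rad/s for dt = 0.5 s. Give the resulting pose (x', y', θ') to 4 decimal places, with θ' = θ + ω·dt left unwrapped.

θ' = -2.8798 + 0.0·0.5 = -2.8798
ω = 0 → straight: x' = -5 + 0.75·cos(-2.8798)·0.5 = -5.3622
y' = 0 + 0.75·sin(-2.8798)·0.5 = -0.0971

(-5.3622, -0.0971, -2.8798)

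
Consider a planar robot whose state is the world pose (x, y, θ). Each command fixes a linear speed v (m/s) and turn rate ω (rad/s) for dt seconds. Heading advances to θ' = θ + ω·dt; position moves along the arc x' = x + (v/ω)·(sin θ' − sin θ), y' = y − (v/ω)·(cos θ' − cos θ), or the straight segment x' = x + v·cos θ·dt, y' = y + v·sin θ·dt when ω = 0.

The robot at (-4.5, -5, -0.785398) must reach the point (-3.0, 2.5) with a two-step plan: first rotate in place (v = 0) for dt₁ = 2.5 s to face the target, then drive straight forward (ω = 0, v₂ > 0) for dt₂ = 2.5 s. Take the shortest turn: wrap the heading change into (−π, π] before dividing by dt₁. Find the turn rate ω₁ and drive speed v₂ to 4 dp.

ω₁ = 0.8635, v₂ = 3.0594

heading to target = atan2(2.5−-5, -3−-4.5) = 1.3734
Δθ = wrap(1.3734 − -0.7854) = 2.1588; ω₁ = Δθ/dt₁ = 0.8635
distance = √((-3−-4.5)² + (2.5−-5)²) = 7.6485; v₂ = distance/dt₂ = 3.0594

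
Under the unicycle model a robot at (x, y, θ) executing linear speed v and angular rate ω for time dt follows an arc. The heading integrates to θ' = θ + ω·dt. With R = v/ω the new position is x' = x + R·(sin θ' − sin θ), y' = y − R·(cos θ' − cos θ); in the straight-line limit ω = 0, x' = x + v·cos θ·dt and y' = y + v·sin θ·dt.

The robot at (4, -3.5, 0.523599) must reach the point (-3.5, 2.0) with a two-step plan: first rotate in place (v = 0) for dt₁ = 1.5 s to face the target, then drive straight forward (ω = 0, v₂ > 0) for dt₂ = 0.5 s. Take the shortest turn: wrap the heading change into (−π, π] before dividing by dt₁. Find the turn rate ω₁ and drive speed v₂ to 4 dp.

heading to target = atan2(2−-3.5, -3.5−4) = 2.5088
Δθ = wrap(2.5088 − 0.5236) = 1.9852; ω₁ = Δθ/dt₁ = 1.3235
distance = √((-3.5−4)² + (2−-3.5)²) = 9.3005; v₂ = distance/dt₂ = 18.6011

ω₁ = 1.3235, v₂ = 18.6011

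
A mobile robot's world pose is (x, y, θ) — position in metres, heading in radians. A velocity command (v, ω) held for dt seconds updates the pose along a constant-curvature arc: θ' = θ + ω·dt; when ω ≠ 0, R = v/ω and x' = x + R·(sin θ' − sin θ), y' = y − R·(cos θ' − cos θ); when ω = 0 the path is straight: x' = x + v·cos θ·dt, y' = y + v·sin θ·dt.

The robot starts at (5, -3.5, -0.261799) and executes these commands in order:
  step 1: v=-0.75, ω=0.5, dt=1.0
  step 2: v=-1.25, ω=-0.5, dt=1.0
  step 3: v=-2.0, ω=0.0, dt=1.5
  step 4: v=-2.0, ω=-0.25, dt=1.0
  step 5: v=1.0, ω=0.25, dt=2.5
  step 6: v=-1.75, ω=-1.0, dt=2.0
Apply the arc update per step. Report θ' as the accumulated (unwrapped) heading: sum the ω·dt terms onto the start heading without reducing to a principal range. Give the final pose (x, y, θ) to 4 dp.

step 1: θ'=0.2382 (R=-1.5000) → pose (4.2578, -3.4912, 0.2382)
step 2: θ'=-0.2618 (R=2.5000) → pose (3.0209, -3.4766, -0.2618)
step 3: θ'=-0.2618 (straight) → pose (0.1231, -2.7002, -0.2618)
step 4: θ'=-0.5118 (R=8.0000) → pose (-1.7243, -1.9477, -0.5118)
step 5: θ'=0.1132 (R=4.0000) → pose (0.6865, -2.4346, 0.1132)
step 6: θ'=-1.8868 (R=1.7500) → pose (-1.1745, -0.1520, -1.8868)

(-1.1745, -0.1520, -1.8868)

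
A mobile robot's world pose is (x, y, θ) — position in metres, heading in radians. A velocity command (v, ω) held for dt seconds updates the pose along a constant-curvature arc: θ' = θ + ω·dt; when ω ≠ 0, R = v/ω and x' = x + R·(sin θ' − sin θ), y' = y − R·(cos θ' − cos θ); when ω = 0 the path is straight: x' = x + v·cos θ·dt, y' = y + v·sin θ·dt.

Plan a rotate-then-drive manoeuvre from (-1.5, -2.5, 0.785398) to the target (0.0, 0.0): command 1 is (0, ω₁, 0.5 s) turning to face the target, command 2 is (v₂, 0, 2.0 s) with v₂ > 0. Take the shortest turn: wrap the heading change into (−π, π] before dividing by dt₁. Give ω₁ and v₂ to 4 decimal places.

ω₁ = 0.4900, v₂ = 1.4577

heading to target = atan2(0−-2.5, 0−-1.5) = 1.0304
Δθ = wrap(1.0304 − 0.7854) = 0.2450; ω₁ = Δθ/dt₁ = 0.4900
distance = √((0−-1.5)² + (0−-2.5)²) = 2.9155; v₂ = distance/dt₂ = 1.4577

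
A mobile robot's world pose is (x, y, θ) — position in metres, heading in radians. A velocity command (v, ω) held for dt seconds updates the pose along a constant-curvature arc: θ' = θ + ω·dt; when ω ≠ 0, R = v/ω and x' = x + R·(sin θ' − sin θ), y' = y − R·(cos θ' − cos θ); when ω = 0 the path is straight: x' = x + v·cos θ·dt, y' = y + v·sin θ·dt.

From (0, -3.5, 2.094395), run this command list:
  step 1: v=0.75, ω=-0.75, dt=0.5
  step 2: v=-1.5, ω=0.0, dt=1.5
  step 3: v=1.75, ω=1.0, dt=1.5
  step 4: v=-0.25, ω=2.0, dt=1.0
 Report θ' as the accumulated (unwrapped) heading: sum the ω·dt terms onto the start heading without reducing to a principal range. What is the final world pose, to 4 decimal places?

step 1: θ'=1.7194 (R=-1.0000) → pose (-0.1230, -3.1481, 1.7194)
step 2: θ'=1.7194 (straight) → pose (0.2102, -5.3733, 1.7194)
step 3: θ'=3.2194 (R=1.7500) → pose (-1.6566, -3.8876, 3.2194)
step 4: θ'=5.2194 (R=-0.1250) → pose (-1.5570, -3.7023, 5.2194)

(-1.5570, -3.7023, 5.2194)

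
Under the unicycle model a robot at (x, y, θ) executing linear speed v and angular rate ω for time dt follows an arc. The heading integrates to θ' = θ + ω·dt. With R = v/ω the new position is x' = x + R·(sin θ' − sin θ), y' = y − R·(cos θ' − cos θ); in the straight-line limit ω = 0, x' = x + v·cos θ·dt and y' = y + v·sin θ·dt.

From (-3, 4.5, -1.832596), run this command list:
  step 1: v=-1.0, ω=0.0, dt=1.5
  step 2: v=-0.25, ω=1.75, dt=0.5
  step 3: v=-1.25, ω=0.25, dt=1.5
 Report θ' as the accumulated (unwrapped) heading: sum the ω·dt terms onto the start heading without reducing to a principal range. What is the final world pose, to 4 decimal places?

step 1: θ'=-1.8326 (straight) → pose (-2.6118, 5.9489, -1.8326)
step 2: θ'=-0.9576 (R=-0.1429) → pose (-2.6329, 6.0681, -0.9576)
step 3: θ'=-0.5826 (R=-5.0000) → pose (-3.9710, 7.3658, -0.5826)

(-3.9710, 7.3658, -0.5826)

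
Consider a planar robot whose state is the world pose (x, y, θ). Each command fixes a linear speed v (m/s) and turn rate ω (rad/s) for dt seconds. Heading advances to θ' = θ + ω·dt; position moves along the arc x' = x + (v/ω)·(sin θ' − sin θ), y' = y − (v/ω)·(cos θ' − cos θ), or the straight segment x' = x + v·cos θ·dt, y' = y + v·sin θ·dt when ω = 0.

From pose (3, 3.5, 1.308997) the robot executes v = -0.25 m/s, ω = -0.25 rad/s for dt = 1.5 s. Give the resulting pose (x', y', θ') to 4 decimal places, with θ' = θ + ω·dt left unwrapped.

(2.8381, 3.1642, 0.9340)

θ' = 1.3090 + -0.25·1.5 = 0.9340
R = v/ω = -0.25/-0.25 = 1.0000
x' = 3 + 1.0000·(sin 0.9340 − sin 1.3090) = 2.8381
y' = 3.5 − 1.0000·(cos 0.9340 − cos 1.3090) = 3.1642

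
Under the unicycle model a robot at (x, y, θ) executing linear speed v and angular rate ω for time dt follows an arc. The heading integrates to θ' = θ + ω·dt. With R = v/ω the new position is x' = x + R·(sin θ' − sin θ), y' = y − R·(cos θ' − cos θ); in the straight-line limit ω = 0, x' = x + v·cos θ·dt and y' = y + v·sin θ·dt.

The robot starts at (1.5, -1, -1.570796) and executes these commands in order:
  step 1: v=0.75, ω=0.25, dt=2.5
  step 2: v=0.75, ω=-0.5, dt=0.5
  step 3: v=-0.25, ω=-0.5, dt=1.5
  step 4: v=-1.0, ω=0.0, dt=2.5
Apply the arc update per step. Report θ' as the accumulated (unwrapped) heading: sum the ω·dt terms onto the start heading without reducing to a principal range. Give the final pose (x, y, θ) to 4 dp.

(3.1621, -0.3910, -1.9458)

step 1: θ'=-0.9458 (R=3.0000) → pose (2.0671, -2.7553, -0.9458)
step 2: θ'=-1.1958 (R=-1.5000) → pose (2.2464, -3.0835, -1.1958)
step 3: θ'=-1.9458 (R=0.5000) → pose (2.2464, -2.7173, -1.9458)
step 4: θ'=-1.9458 (straight) → pose (3.1621, -0.3910, -1.9458)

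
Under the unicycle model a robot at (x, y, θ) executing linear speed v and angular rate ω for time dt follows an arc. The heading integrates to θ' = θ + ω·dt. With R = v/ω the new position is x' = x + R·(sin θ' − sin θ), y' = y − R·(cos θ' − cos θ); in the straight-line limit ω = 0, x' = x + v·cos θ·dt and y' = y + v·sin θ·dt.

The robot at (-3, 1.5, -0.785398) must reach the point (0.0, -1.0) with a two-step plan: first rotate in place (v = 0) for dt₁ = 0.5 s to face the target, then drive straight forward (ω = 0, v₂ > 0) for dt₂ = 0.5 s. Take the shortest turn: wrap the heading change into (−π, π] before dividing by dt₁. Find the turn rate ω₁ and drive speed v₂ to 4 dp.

heading to target = atan2(-1−1.5, 0−-3) = -0.6947
Δθ = wrap(-0.6947 − -0.7854) = 0.0907; ω₁ = Δθ/dt₁ = 0.1813
distance = √((0−-3)² + (-1−1.5)²) = 3.9051; v₂ = distance/dt₂ = 7.8102

ω₁ = 0.1813, v₂ = 7.8102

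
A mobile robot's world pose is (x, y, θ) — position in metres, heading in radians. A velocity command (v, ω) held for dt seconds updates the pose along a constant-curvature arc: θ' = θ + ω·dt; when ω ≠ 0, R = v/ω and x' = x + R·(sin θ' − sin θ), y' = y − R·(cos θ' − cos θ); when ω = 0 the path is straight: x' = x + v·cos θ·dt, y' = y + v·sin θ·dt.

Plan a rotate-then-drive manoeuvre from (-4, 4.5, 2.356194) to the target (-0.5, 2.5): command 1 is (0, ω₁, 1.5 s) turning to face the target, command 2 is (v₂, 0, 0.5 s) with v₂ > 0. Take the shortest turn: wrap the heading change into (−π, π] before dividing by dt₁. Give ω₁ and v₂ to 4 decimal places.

ω₁ = -1.9169, v₂ = 8.0623

heading to target = atan2(2.5−4.5, -0.5−-4) = -0.5191
Δθ = wrap(-0.5191 − 2.3562) = -2.8753; ω₁ = Δθ/dt₁ = -1.9169
distance = √((-0.5−-4)² + (2.5−4.5)²) = 4.0311; v₂ = distance/dt₂ = 8.0623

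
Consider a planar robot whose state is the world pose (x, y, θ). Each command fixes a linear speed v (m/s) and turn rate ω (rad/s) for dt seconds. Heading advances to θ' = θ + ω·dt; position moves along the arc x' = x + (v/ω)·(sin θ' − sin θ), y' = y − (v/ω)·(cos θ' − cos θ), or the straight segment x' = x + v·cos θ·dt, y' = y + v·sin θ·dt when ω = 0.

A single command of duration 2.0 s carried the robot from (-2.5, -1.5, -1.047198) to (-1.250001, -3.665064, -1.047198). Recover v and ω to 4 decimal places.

v = 1.2500, ω = 0.0000

Δθ = -1.047198 − -1.047198 = 0.000000
ω = Δθ/dt = 0.000000/2.0 = 0.0000
ω = 0 → v = (Δx·cos θ + Δy·sin θ)/dt = 1.2500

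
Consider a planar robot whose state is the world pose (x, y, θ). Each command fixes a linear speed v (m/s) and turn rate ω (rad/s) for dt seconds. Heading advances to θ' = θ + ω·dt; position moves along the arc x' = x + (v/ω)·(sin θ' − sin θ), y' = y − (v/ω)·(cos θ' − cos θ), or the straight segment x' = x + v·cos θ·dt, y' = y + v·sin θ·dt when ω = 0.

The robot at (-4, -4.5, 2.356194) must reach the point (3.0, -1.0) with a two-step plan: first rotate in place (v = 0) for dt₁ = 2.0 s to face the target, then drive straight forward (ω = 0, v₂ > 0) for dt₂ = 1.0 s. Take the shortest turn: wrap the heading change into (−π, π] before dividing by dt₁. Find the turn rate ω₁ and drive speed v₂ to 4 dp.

ω₁ = -0.9463, v₂ = 7.8262

heading to target = atan2(-1−-4.5, 3−-4) = 0.4636
Δθ = wrap(0.4636 − 2.3562) = -1.8925; ω₁ = Δθ/dt₁ = -0.9463
distance = √((3−-4)² + (-1−-4.5)²) = 7.8262; v₂ = distance/dt₂ = 7.8262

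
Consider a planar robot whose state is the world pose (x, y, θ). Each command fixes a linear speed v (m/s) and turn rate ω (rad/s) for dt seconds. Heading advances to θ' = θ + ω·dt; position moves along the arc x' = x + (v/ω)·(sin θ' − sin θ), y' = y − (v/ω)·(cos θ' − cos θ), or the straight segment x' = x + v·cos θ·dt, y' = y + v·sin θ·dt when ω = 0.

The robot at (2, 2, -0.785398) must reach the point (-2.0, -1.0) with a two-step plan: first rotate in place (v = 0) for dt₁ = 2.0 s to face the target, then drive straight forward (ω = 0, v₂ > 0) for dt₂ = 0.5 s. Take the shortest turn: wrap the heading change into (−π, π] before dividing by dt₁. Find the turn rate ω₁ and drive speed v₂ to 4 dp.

heading to target = atan2(-1−2, -2−2) = -2.4981
Δθ = wrap(-2.4981 − -0.7854) = -1.7127; ω₁ = Δθ/dt₁ = -0.8563
distance = √((-2−2)² + (-1−2)²) = 5.0000; v₂ = distance/dt₂ = 10.0000

ω₁ = -0.8563, v₂ = 10.0000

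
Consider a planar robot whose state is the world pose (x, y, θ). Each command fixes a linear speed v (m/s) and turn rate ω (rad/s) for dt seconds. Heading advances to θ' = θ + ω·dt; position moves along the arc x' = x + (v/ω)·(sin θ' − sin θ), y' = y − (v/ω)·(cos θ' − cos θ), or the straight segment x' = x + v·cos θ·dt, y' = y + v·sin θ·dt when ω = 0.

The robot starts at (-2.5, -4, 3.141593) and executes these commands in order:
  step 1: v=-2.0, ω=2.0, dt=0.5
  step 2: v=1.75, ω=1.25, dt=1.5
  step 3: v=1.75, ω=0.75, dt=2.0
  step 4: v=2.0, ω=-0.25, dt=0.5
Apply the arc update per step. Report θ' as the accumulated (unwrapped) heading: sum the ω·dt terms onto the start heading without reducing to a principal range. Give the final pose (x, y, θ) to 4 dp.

step 1: θ'=4.1416 (R=-1.0000) → pose (-1.6585, -3.5403, 4.1416)
step 2: θ'=6.0166 (R=1.4000) → pose (-0.8493, -5.6473, 6.0166)
step 3: θ'=7.5166 (R=2.3333) → pose (1.9672, -4.1688, 7.5166)
step 4: θ'=7.3916 (R=-8.0000) → pose (2.3563, -3.2482, 7.3916)

(2.3563, -3.2482, 7.3916)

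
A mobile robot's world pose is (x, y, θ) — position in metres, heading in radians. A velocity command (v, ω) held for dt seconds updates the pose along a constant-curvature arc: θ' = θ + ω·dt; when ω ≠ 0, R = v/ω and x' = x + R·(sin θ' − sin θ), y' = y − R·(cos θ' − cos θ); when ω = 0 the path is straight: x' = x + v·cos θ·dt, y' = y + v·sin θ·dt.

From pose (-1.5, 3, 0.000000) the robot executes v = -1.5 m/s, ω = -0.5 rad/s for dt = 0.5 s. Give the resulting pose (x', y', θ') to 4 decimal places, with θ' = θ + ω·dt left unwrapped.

(-2.2422, 3.0933, -0.2500)

θ' = 0.0000 + -0.5·0.5 = -0.2500
R = v/ω = -1.5/-0.5 = 3.0000
x' = -1.5 + 3.0000·(sin -0.2500 − sin 0.0000) = -2.2422
y' = 3 − 3.0000·(cos -0.2500 − cos 0.0000) = 3.0933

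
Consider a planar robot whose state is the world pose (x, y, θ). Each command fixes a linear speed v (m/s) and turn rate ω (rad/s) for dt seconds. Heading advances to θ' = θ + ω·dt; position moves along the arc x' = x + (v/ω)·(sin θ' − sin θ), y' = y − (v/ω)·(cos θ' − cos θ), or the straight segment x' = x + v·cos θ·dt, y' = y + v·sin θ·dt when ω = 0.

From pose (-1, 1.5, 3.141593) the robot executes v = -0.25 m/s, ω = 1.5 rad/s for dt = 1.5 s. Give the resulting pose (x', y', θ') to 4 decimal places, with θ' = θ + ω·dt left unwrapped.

θ' = 3.1416 + 1.5·1.5 = 5.3916
R = v/ω = -0.25/1.5 = -0.1667
x' = -1 + -0.1667·(sin 5.3916 − sin 3.1416) = -0.8703
y' = 1.5 − -0.1667·(cos 5.3916 − cos 3.1416) = 1.7714

(-0.8703, 1.7714, 5.3916)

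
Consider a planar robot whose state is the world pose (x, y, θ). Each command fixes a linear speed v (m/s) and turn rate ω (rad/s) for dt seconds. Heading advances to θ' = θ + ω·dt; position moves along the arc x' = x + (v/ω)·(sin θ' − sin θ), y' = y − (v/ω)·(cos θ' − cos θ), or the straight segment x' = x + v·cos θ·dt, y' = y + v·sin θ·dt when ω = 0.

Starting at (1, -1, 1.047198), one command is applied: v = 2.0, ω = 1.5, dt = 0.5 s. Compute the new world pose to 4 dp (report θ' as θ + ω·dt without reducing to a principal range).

(1.1446, -0.0340, 1.7972)

θ' = 1.0472 + 1.5·0.5 = 1.7972
R = v/ω = 2.0/1.5 = 1.3333
x' = 1 + 1.3333·(sin 1.7972 − sin 1.0472) = 1.1446
y' = -1 − 1.3333·(cos 1.7972 − cos 1.0472) = -0.0340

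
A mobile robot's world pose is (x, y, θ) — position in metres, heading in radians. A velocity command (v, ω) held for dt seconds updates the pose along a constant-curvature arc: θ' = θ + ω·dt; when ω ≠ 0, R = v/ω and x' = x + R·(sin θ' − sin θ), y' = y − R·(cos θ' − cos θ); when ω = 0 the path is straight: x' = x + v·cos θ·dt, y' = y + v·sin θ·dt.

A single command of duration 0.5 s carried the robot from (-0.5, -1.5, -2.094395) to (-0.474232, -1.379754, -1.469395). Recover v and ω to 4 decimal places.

v = -0.2500, ω = 1.2500

Δθ = -1.469395 − -2.094395 = 0.625000
ω = Δθ/dt = 0.625000/0.5 = 1.2500
R = −Δy/(cos θ' − cos θ) = -0.2000
v = R·ω = -0.2000·1.2500 = -0.2500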